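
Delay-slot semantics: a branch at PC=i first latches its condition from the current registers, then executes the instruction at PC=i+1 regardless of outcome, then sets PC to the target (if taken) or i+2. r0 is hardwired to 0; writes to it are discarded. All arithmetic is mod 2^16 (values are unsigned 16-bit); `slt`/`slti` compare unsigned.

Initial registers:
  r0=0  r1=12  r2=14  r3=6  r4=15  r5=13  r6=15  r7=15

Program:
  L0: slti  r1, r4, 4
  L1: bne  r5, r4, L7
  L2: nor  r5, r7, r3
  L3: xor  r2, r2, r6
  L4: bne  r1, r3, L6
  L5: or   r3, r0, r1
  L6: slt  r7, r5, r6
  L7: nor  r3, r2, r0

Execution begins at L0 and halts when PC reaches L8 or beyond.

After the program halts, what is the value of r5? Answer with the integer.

65520

#0 slti  r1, r4, 4 ; 0/0/14/6/15/13/15/15
#1 bne  r5, r4, L7 ; 0/0/14/6/15/13/15/15 ; →target
#2 nor  r5, r7, r3 ; 0/0/14/6/15/65520/15/15
#7 nor  r3, r2, r0 ; 0/0/14/65521/15/65520/15/15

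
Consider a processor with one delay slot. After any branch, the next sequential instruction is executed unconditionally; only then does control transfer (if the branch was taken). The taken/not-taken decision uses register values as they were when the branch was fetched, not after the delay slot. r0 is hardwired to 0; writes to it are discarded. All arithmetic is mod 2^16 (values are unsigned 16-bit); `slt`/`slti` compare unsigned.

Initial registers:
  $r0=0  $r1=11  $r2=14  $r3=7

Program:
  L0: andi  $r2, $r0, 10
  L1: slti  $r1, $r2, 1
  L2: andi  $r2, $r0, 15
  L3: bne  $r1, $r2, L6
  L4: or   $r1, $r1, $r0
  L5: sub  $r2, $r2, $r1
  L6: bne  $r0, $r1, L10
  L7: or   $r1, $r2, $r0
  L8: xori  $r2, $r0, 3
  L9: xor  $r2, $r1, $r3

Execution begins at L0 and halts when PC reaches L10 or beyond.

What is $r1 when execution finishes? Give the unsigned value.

0

PC=0  andi  $r2, $r0, 10     | $r0=0 $r1=11 $r2=0 $r3=7
PC=1  slti  $r1, $r2, 1      | $r0=0 $r1=1 $r2=0 $r3=7
PC=2  andi  $r2, $r0, 15     | $r0=0 $r1=1 $r2=0 $r3=7
PC=3  bne  $r1, $r2, L6      | $r0=0 $r1=1 $r2=0 $r3=7  [TAKEN]
PC=4  or   $r1, $r1, $r0     | $r0=0 $r1=1 $r2=0 $r3=7
PC=6  bne  $r0, $r1, L10     | $r0=0 $r1=1 $r2=0 $r3=7  [TAKEN]
PC=7  or   $r1, $r2, $r0     | $r0=0 $r1=0 $r2=0 $r3=7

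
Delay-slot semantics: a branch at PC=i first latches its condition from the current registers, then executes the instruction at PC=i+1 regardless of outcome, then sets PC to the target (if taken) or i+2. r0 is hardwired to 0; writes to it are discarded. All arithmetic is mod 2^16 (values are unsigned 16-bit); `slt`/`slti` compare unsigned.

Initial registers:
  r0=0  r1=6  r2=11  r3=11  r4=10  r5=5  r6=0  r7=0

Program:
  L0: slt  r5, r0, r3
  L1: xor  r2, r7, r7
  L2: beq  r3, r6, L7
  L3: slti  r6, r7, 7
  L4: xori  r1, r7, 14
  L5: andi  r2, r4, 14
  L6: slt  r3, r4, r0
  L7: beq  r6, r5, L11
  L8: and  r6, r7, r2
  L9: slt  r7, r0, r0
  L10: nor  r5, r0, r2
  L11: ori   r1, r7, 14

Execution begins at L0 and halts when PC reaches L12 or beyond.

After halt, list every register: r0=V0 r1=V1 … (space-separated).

  step pc=0: slt  r5, r0, r3  regs=(0,6,11,11,10,1,0,0)
  step pc=1: xor  r2, r7, r7  regs=(0,6,0,11,10,1,0,0)
  step pc=2: beq  r3, r6, L7  cond=F  regs=(0,6,0,11,10,1,0,0)
  step pc=3: slti  r6, r7, 7  regs=(0,6,0,11,10,1,1,0)
  step pc=4: xori  r1, r7, 14  regs=(0,14,0,11,10,1,1,0)
  step pc=5: andi  r2, r4, 14  regs=(0,14,10,11,10,1,1,0)
  step pc=6: slt  r3, r4, r0  regs=(0,14,10,0,10,1,1,0)
  step pc=7: beq  r6, r5, L11  cond=T  regs=(0,14,10,0,10,1,1,0)
  step pc=8: and  r6, r7, r2  regs=(0,14,10,0,10,1,0,0)
  step pc=11: ori   r1, r7, 14  regs=(0,14,10,0,10,1,0,0)

r0=0 r1=14 r2=10 r3=0 r4=10 r5=1 r6=0 r7=0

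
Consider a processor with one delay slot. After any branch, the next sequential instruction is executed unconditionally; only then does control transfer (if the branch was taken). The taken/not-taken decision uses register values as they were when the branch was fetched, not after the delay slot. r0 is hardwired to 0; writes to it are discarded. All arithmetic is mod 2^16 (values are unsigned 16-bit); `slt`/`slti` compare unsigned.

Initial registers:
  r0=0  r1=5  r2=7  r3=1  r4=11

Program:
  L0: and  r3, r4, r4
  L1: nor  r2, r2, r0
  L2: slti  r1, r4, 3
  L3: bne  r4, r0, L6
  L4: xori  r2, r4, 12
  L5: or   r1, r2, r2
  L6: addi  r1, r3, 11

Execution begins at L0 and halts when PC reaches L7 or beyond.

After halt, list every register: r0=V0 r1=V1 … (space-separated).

  step pc=0: and  r3, r4, r4  regs=(0,5,7,11,11)
  step pc=1: nor  r2, r2, r0  regs=(0,5,65528,11,11)
  step pc=2: slti  r1, r4, 3  regs=(0,0,65528,11,11)
  step pc=3: bne  r4, r0, L6  cond=T  regs=(0,0,65528,11,11)
  step pc=4: xori  r2, r4, 12  regs=(0,0,7,11,11)
  step pc=6: addi  r1, r3, 11  regs=(0,22,7,11,11)

r0=0 r1=22 r2=7 r3=11 r4=11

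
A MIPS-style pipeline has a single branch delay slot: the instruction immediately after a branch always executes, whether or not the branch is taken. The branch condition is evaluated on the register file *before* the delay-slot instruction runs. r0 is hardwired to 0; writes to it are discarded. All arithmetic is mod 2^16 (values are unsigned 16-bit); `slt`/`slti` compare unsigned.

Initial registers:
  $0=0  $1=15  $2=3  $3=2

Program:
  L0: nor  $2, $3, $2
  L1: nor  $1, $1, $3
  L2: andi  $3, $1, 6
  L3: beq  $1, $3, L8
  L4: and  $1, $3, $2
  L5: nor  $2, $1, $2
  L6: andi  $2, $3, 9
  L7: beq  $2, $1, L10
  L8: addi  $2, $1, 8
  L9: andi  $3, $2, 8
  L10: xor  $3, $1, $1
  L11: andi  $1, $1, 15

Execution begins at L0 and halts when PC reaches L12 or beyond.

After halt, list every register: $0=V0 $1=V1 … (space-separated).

[0] nor  $2, $3, $2  →  {$0:0, $1:15, $2:65532, $3:2}
[1] nor  $1, $1, $3  →  {$0:0, $1:65520, $2:65532, $3:2}
[2] andi  $3, $1, 6  →  {$0:0, $1:65520, $2:65532, $3:0}
[3] beq  $1, $3, L8  →  {$0:0, $1:65520, $2:65532, $3:0}  ⟨branch fallthrough⟩
[4] and  $1, $3, $2  →  {$0:0, $1:0, $2:65532, $3:0}
[5] nor  $2, $1, $2  →  {$0:0, $1:0, $2:3, $3:0}
[6] andi  $2, $3, 9  →  {$0:0, $1:0, $2:0, $3:0}
[7] beq  $2, $1, L10  →  {$0:0, $1:0, $2:0, $3:0}  ⟨branch taken⟩
[8] addi  $2, $1, 8  →  {$0:0, $1:0, $2:8, $3:0}
[10] xor  $3, $1, $1  →  {$0:0, $1:0, $2:8, $3:0}
[11] andi  $1, $1, 15  →  {$0:0, $1:0, $2:8, $3:0}

$0=0 $1=0 $2=8 $3=0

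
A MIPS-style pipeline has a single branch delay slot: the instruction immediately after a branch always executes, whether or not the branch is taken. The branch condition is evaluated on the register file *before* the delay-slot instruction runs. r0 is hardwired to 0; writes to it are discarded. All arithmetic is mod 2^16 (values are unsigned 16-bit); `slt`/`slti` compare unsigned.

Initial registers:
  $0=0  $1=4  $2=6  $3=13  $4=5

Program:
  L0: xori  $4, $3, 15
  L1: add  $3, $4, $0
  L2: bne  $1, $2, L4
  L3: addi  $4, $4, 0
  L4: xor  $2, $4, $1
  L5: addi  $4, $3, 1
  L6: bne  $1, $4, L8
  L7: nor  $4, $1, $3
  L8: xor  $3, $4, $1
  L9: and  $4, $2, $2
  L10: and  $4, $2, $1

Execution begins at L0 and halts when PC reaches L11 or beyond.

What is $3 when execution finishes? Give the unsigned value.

[0] xori  $4, $3, 15  →  {$0:0, $1:4, $2:6, $3:13, $4:2}
[1] add  $3, $4, $0  →  {$0:0, $1:4, $2:6, $3:2, $4:2}
[2] bne  $1, $2, L4  →  {$0:0, $1:4, $2:6, $3:2, $4:2}  ⟨branch taken⟩
[3] addi  $4, $4, 0  →  {$0:0, $1:4, $2:6, $3:2, $4:2}
[4] xor  $2, $4, $1  →  {$0:0, $1:4, $2:6, $3:2, $4:2}
[5] addi  $4, $3, 1  →  {$0:0, $1:4, $2:6, $3:2, $4:3}
[6] bne  $1, $4, L8  →  {$0:0, $1:4, $2:6, $3:2, $4:3}  ⟨branch taken⟩
[7] nor  $4, $1, $3  →  {$0:0, $1:4, $2:6, $3:2, $4:65529}
[8] xor  $3, $4, $1  →  {$0:0, $1:4, $2:6, $3:65533, $4:65529}
[9] and  $4, $2, $2  →  {$0:0, $1:4, $2:6, $3:65533, $4:6}
[10] and  $4, $2, $1  →  {$0:0, $1:4, $2:6, $3:65533, $4:4}

65533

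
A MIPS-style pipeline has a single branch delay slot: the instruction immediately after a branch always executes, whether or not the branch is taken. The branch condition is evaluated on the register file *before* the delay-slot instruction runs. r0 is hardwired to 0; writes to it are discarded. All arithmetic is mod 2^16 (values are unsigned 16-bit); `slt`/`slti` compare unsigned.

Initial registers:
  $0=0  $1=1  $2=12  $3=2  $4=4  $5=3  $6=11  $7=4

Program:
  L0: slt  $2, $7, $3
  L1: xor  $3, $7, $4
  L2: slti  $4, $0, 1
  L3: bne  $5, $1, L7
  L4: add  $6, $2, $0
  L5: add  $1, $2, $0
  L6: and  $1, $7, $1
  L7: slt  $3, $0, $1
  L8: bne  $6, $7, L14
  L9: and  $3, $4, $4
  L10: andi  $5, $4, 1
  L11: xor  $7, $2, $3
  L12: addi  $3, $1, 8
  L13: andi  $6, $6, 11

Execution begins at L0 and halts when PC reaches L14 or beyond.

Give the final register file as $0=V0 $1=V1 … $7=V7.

$0=0 $1=1 $2=0 $3=1 $4=1 $5=3 $6=0 $7=4

#0 slt  $2, $7, $3 ; 0/1/0/2/4/3/11/4
#1 xor  $3, $7, $4 ; 0/1/0/0/4/3/11/4
#2 slti  $4, $0, 1 ; 0/1/0/0/1/3/11/4
#3 bne  $5, $1, L7 ; 0/1/0/0/1/3/11/4 ; →target
#4 add  $6, $2, $0 ; 0/1/0/0/1/3/0/4
#7 slt  $3, $0, $1 ; 0/1/0/1/1/3/0/4
#8 bne  $6, $7, L14 ; 0/1/0/1/1/3/0/4 ; →target
#9 and  $3, $4, $4 ; 0/1/0/1/1/3/0/4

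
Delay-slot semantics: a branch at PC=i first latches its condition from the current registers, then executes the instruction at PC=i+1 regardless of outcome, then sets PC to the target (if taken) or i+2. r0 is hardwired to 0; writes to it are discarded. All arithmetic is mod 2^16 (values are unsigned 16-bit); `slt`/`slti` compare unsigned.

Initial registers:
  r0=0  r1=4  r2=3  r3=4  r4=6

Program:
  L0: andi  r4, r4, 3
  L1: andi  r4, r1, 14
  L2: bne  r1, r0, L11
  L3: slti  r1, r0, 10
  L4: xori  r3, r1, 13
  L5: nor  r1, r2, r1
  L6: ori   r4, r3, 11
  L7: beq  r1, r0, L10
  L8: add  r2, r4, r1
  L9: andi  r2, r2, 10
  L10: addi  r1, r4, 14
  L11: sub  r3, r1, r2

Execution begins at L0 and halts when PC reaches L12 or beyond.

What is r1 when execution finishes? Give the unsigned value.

1

[0] andi  r4, r4, 3  →  {r0:0, r1:4, r2:3, r3:4, r4:2}
[1] andi  r4, r1, 14  →  {r0:0, r1:4, r2:3, r3:4, r4:4}
[2] bne  r1, r0, L11  →  {r0:0, r1:4, r2:3, r3:4, r4:4}  ⟨branch taken⟩
[3] slti  r1, r0, 10  →  {r0:0, r1:1, r2:3, r3:4, r4:4}
[11] sub  r3, r1, r2  →  {r0:0, r1:1, r2:3, r3:65534, r4:4}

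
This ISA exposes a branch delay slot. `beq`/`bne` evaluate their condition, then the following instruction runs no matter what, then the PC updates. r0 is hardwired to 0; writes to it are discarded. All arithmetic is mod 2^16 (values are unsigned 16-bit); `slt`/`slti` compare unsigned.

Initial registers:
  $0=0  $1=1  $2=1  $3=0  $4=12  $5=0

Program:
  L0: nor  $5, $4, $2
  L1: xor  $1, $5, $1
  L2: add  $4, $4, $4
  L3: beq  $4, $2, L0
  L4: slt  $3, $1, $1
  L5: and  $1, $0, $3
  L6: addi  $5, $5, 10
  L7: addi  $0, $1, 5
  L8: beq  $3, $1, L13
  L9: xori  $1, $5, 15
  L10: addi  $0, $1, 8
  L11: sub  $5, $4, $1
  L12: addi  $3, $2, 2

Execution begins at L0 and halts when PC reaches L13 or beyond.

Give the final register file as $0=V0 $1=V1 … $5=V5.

$0=0 $1=65523 $2=1 $3=0 $4=24 $5=65532

#0 nor  $5, $4, $2 ; 0/1/1/0/12/65522
#1 xor  $1, $5, $1 ; 0/65523/1/0/12/65522
#2 add  $4, $4, $4 ; 0/65523/1/0/24/65522
#3 beq  $4, $2, L0 ; 0/65523/1/0/24/65522 ; →fallthru
#4 slt  $3, $1, $1 ; 0/65523/1/0/24/65522
#5 and  $1, $0, $3 ; 0/0/1/0/24/65522
#6 addi  $5, $5, 10 ; 0/0/1/0/24/65532
#7 addi  $0, $1, 5 ; 0/0/1/0/24/65532
#8 beq  $3, $1, L13 ; 0/0/1/0/24/65532 ; →target
#9 xori  $1, $5, 15 ; 0/65523/1/0/24/65532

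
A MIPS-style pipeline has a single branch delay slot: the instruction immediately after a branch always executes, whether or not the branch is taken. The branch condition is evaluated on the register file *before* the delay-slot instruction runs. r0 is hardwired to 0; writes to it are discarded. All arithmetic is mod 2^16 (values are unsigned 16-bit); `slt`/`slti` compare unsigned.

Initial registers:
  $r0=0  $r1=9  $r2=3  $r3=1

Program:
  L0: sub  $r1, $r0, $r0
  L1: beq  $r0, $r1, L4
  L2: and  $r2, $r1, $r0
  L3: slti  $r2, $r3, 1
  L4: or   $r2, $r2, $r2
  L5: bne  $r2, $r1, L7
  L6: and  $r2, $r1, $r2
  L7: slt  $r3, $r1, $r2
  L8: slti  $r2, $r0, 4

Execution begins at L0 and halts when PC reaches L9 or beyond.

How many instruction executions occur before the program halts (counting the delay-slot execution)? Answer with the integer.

8

#0 sub  $r1, $r0, $r0 ; 0/0/3/1
#1 beq  $r0, $r1, L4 ; 0/0/3/1 ; →target
#2 and  $r2, $r1, $r0 ; 0/0/0/1
#4 or   $r2, $r2, $r2 ; 0/0/0/1
#5 bne  $r2, $r1, L7 ; 0/0/0/1 ; →fallthru
#6 and  $r2, $r1, $r2 ; 0/0/0/1
#7 slt  $r3, $r1, $r2 ; 0/0/0/0
#8 slti  $r2, $r0, 4 ; 0/0/1/0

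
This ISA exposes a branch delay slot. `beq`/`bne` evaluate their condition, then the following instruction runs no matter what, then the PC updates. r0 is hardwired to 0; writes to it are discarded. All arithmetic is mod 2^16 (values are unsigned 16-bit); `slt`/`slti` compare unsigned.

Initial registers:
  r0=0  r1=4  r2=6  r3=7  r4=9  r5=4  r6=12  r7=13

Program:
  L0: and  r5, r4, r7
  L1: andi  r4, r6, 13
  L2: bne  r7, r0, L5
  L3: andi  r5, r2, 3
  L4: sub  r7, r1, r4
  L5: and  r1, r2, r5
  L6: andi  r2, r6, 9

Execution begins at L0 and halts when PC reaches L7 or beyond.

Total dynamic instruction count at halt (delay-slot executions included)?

6

  step pc=0: and  r5, r4, r7  regs=(0,4,6,7,9,9,12,13)
  step pc=1: andi  r4, r6, 13  regs=(0,4,6,7,12,9,12,13)
  step pc=2: bne  r7, r0, L5  cond=T  regs=(0,4,6,7,12,9,12,13)
  step pc=3: andi  r5, r2, 3  regs=(0,4,6,7,12,2,12,13)
  step pc=5: and  r1, r2, r5  regs=(0,2,6,7,12,2,12,13)
  step pc=6: andi  r2, r6, 9  regs=(0,2,8,7,12,2,12,13)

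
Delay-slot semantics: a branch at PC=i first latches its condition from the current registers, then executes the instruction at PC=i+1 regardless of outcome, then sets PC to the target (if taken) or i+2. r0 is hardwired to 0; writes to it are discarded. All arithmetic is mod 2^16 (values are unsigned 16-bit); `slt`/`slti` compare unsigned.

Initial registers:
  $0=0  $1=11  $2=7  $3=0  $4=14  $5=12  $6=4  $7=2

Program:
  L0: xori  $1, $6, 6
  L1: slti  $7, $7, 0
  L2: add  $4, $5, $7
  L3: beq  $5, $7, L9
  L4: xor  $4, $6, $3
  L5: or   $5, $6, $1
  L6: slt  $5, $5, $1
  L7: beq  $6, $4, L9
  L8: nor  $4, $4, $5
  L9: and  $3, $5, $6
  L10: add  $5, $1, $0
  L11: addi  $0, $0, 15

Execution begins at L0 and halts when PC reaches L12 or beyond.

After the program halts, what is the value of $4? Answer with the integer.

PC=0  xori  $1, $6, 6        | $0=0 $1=2 $2=7 $3=0 $4=14 $5=12 $6=4 $7=2
PC=1  slti  $7, $7, 0        | $0=0 $1=2 $2=7 $3=0 $4=14 $5=12 $6=4 $7=0
PC=2  add  $4, $5, $7        | $0=0 $1=2 $2=7 $3=0 $4=12 $5=12 $6=4 $7=0
PC=3  beq  $5, $7, L9        | $0=0 $1=2 $2=7 $3=0 $4=12 $5=12 $6=4 $7=0  [not taken]
PC=4  xor  $4, $6, $3        | $0=0 $1=2 $2=7 $3=0 $4=4 $5=12 $6=4 $7=0
PC=5  or   $5, $6, $1        | $0=0 $1=2 $2=7 $3=0 $4=4 $5=6 $6=4 $7=0
PC=6  slt  $5, $5, $1        | $0=0 $1=2 $2=7 $3=0 $4=4 $5=0 $6=4 $7=0
PC=7  beq  $6, $4, L9        | $0=0 $1=2 $2=7 $3=0 $4=4 $5=0 $6=4 $7=0  [TAKEN]
PC=8  nor  $4, $4, $5        | $0=0 $1=2 $2=7 $3=0 $4=65531 $5=0 $6=4 $7=0
PC=9  and  $3, $5, $6        | $0=0 $1=2 $2=7 $3=0 $4=65531 $5=0 $6=4 $7=0
PC=10 add  $5, $1, $0        | $0=0 $1=2 $2=7 $3=0 $4=65531 $5=2 $6=4 $7=0
PC=11 addi  $0, $0, 15       | $0=0 $1=2 $2=7 $3=0 $4=65531 $5=2 $6=4 $7=0

65531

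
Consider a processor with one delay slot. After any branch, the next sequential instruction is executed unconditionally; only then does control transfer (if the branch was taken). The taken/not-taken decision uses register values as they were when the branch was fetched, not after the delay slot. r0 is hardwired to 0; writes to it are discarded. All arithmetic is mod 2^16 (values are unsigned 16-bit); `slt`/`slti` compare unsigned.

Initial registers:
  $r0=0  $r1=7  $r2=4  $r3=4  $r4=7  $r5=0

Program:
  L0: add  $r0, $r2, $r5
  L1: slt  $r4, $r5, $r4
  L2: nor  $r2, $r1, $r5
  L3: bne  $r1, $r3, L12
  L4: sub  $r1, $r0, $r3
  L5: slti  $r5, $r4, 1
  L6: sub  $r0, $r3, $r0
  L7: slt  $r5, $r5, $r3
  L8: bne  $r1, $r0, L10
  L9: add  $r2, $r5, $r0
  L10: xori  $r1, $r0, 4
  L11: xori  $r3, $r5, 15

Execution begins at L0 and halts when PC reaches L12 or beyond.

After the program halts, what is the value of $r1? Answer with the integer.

65532

[0] add  $r0, $r2, $r5  →  {$r0:0, $r1:7, $r2:4, $r3:4, $r4:7, $r5:0}
[1] slt  $r4, $r5, $r4  →  {$r0:0, $r1:7, $r2:4, $r3:4, $r4:1, $r5:0}
[2] nor  $r2, $r1, $r5  →  {$r0:0, $r1:7, $r2:65528, $r3:4, $r4:1, $r5:0}
[3] bne  $r1, $r3, L12  →  {$r0:0, $r1:7, $r2:65528, $r3:4, $r4:1, $r5:0}  ⟨branch taken⟩
[4] sub  $r1, $r0, $r3  →  {$r0:0, $r1:65532, $r2:65528, $r3:4, $r4:1, $r5:0}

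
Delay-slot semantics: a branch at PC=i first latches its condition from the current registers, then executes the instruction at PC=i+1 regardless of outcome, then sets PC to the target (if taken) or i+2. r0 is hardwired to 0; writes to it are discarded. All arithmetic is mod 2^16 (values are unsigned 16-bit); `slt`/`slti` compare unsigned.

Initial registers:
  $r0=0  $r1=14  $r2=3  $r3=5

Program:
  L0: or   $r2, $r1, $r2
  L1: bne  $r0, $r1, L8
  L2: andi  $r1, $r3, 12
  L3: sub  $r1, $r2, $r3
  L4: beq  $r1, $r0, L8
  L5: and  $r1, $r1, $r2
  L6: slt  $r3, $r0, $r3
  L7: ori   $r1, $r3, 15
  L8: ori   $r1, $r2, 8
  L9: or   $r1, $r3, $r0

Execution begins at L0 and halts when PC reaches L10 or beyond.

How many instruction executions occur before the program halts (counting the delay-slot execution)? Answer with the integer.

#0 or   $r2, $r1, $r2 ; 0/14/15/5
#1 bne  $r0, $r1, L8 ; 0/14/15/5 ; →target
#2 andi  $r1, $r3, 12 ; 0/4/15/5
#8 ori   $r1, $r2, 8 ; 0/15/15/5
#9 or   $r1, $r3, $r0 ; 0/5/15/5

5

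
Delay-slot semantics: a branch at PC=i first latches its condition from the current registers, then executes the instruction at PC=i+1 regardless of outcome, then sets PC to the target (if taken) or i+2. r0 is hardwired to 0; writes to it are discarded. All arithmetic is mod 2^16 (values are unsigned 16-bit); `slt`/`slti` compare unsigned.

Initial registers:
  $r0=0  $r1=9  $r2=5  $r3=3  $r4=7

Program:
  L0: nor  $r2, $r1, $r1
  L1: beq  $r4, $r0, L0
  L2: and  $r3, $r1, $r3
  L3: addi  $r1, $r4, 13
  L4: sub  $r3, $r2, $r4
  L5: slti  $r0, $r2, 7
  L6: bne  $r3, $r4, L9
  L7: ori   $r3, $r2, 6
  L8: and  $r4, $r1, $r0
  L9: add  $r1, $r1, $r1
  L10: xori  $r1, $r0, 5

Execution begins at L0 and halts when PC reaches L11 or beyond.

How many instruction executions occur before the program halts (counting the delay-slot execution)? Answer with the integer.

10

PC=0  nor  $r2, $r1, $r1     | $r0=0 $r1=9 $r2=65526 $r3=3 $r4=7
PC=1  beq  $r4, $r0, L0      | $r0=0 $r1=9 $r2=65526 $r3=3 $r4=7  [not taken]
PC=2  and  $r3, $r1, $r3     | $r0=0 $r1=9 $r2=65526 $r3=1 $r4=7
PC=3  addi  $r1, $r4, 13     | $r0=0 $r1=20 $r2=65526 $r3=1 $r4=7
PC=4  sub  $r3, $r2, $r4     | $r0=0 $r1=20 $r2=65526 $r3=65519 $r4=7
PC=5  slti  $r0, $r2, 7      | $r0=0 $r1=20 $r2=65526 $r3=65519 $r4=7
PC=6  bne  $r3, $r4, L9      | $r0=0 $r1=20 $r2=65526 $r3=65519 $r4=7  [TAKEN]
PC=7  ori   $r3, $r2, 6      | $r0=0 $r1=20 $r2=65526 $r3=65526 $r4=7
PC=9  add  $r1, $r1, $r1     | $r0=0 $r1=40 $r2=65526 $r3=65526 $r4=7
PC=10 xori  $r1, $r0, 5      | $r0=0 $r1=5 $r2=65526 $r3=65526 $r4=7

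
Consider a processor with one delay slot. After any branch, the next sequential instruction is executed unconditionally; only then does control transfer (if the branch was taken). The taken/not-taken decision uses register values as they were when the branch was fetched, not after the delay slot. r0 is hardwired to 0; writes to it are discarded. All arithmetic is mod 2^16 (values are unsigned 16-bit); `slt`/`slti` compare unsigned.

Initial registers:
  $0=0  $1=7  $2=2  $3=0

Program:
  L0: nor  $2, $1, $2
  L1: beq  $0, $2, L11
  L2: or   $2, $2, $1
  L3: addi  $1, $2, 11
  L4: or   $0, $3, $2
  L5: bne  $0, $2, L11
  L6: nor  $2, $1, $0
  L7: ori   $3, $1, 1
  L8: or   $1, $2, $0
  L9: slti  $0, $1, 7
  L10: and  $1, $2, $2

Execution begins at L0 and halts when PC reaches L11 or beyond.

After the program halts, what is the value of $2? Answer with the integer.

  step pc=0: nor  $2, $1, $2  regs=(0,7,65528,0)
  step pc=1: beq  $0, $2, L11  cond=F  regs=(0,7,65528,0)
  step pc=2: or   $2, $2, $1  regs=(0,7,65535,0)
  step pc=3: addi  $1, $2, 11  regs=(0,10,65535,0)
  step pc=4: or   $0, $3, $2  regs=(0,10,65535,0)
  step pc=5: bne  $0, $2, L11  cond=T  regs=(0,10,65535,0)
  step pc=6: nor  $2, $1, $0  regs=(0,10,65525,0)

65525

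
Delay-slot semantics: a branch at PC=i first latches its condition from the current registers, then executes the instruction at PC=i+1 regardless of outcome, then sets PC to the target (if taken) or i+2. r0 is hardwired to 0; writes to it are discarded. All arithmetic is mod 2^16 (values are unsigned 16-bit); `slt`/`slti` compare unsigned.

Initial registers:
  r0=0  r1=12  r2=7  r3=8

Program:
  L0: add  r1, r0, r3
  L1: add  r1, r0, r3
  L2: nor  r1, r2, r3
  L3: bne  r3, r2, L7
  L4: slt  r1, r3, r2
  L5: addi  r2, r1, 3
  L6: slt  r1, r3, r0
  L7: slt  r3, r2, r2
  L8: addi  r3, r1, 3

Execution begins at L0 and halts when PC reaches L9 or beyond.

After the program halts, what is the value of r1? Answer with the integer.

0

  step pc=0: add  r1, r0, r3  regs=(0,8,7,8)
  step pc=1: add  r1, r0, r3  regs=(0,8,7,8)
  step pc=2: nor  r1, r2, r3  regs=(0,65520,7,8)
  step pc=3: bne  r3, r2, L7  cond=T  regs=(0,65520,7,8)
  step pc=4: slt  r1, r3, r2  regs=(0,0,7,8)
  step pc=7: slt  r3, r2, r2  regs=(0,0,7,0)
  step pc=8: addi  r3, r1, 3  regs=(0,0,7,3)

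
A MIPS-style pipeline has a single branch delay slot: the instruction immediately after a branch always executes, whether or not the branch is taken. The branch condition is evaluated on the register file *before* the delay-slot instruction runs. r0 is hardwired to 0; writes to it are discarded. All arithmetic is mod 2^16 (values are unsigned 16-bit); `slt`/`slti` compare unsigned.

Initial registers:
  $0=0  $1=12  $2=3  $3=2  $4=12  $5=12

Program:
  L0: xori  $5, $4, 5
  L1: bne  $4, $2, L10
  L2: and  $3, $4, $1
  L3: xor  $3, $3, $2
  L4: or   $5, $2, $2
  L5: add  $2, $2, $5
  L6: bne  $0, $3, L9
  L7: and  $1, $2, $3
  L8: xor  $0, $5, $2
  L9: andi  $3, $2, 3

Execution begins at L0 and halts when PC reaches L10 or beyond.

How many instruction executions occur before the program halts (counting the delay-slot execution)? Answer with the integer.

PC=0  xori  $5, $4, 5        | $0=0 $1=12 $2=3 $3=2 $4=12 $5=9
PC=1  bne  $4, $2, L10       | $0=0 $1=12 $2=3 $3=2 $4=12 $5=9  [TAKEN]
PC=2  and  $3, $4, $1        | $0=0 $1=12 $2=3 $3=12 $4=12 $5=9

3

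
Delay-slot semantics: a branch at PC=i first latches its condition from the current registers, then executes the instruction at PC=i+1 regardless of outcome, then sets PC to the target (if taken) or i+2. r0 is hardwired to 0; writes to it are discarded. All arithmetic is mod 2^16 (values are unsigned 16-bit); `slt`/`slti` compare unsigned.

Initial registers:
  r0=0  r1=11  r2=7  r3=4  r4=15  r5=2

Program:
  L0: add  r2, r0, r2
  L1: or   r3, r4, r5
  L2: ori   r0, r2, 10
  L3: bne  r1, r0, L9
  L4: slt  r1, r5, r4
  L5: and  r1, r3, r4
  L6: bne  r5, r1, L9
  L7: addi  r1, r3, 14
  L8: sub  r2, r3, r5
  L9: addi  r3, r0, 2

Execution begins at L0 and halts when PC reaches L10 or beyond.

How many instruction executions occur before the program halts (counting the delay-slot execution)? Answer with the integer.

  step pc=0: add  r2, r0, r2  regs=(0,11,7,4,15,2)
  step pc=1: or   r3, r4, r5  regs=(0,11,7,15,15,2)
  step pc=2: ori   r0, r2, 10  regs=(0,11,7,15,15,2)
  step pc=3: bne  r1, r0, L9  cond=T  regs=(0,11,7,15,15,2)
  step pc=4: slt  r1, r5, r4  regs=(0,1,7,15,15,2)
  step pc=9: addi  r3, r0, 2  regs=(0,1,7,2,15,2)

6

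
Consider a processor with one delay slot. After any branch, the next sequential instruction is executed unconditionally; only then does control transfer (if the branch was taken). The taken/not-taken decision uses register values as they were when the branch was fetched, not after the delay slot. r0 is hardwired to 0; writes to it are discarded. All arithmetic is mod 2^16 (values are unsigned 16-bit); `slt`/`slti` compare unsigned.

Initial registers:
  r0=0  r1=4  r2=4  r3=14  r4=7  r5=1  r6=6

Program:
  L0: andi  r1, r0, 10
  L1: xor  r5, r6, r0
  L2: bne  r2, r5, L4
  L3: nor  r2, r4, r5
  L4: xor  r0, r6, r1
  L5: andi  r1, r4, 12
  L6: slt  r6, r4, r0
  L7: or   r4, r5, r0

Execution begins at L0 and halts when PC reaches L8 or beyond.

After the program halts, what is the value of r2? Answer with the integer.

65528

[0] andi  r1, r0, 10  →  {r0:0, r1:0, r2:4, r3:14, r4:7, r5:1, r6:6}
[1] xor  r5, r6, r0  →  {r0:0, r1:0, r2:4, r3:14, r4:7, r5:6, r6:6}
[2] bne  r2, r5, L4  →  {r0:0, r1:0, r2:4, r3:14, r4:7, r5:6, r6:6}  ⟨branch taken⟩
[3] nor  r2, r4, r5  →  {r0:0, r1:0, r2:65528, r3:14, r4:7, r5:6, r6:6}
[4] xor  r0, r6, r1  →  {r0:0, r1:0, r2:65528, r3:14, r4:7, r5:6, r6:6}
[5] andi  r1, r4, 12  →  {r0:0, r1:4, r2:65528, r3:14, r4:7, r5:6, r6:6}
[6] slt  r6, r4, r0  →  {r0:0, r1:4, r2:65528, r3:14, r4:7, r5:6, r6:0}
[7] or   r4, r5, r0  →  {r0:0, r1:4, r2:65528, r3:14, r4:6, r5:6, r6:0}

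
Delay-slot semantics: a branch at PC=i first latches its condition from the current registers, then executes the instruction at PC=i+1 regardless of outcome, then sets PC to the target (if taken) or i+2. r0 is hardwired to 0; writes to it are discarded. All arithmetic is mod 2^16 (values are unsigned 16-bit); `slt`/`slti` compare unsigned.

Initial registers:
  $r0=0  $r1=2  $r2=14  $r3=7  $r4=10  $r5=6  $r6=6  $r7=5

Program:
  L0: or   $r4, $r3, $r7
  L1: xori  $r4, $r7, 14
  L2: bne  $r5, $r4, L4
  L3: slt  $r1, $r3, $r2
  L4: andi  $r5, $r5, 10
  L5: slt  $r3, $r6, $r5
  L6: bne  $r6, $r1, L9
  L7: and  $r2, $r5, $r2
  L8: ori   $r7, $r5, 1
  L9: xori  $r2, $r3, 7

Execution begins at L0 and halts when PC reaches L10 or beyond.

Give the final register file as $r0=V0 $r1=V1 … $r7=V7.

[0] or   $r4, $r3, $r7  →  {$r0:0, $r1:2, $r2:14, $r3:7, $r4:7, $r5:6, $r6:6, $r7:5}
[1] xori  $r4, $r7, 14  →  {$r0:0, $r1:2, $r2:14, $r3:7, $r4:11, $r5:6, $r6:6, $r7:5}
[2] bne  $r5, $r4, L4  →  {$r0:0, $r1:2, $r2:14, $r3:7, $r4:11, $r5:6, $r6:6, $r7:5}  ⟨branch taken⟩
[3] slt  $r1, $r3, $r2  →  {$r0:0, $r1:1, $r2:14, $r3:7, $r4:11, $r5:6, $r6:6, $r7:5}
[4] andi  $r5, $r5, 10  →  {$r0:0, $r1:1, $r2:14, $r3:7, $r4:11, $r5:2, $r6:6, $r7:5}
[5] slt  $r3, $r6, $r5  →  {$r0:0, $r1:1, $r2:14, $r3:0, $r4:11, $r5:2, $r6:6, $r7:5}
[6] bne  $r6, $r1, L9  →  {$r0:0, $r1:1, $r2:14, $r3:0, $r4:11, $r5:2, $r6:6, $r7:5}  ⟨branch taken⟩
[7] and  $r2, $r5, $r2  →  {$r0:0, $r1:1, $r2:2, $r3:0, $r4:11, $r5:2, $r6:6, $r7:5}
[9] xori  $r2, $r3, 7  →  {$r0:0, $r1:1, $r2:7, $r3:0, $r4:11, $r5:2, $r6:6, $r7:5}

$r0=0 $r1=1 $r2=7 $r3=0 $r4=11 $r5=2 $r6=6 $r7=5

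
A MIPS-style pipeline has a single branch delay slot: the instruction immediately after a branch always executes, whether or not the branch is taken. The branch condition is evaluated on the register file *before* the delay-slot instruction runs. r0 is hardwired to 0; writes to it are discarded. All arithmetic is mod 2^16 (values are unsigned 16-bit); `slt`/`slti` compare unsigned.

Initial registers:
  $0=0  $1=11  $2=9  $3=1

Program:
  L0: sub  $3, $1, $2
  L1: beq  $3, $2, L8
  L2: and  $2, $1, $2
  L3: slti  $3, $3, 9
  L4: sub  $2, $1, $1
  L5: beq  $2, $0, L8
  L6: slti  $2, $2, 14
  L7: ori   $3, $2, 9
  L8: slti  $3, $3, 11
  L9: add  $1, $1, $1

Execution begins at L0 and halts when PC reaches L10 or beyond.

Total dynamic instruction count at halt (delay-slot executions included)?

9

PC=0  sub  $3, $1, $2        | $0=0 $1=11 $2=9 $3=2
PC=1  beq  $3, $2, L8        | $0=0 $1=11 $2=9 $3=2  [not taken]
PC=2  and  $2, $1, $2        | $0=0 $1=11 $2=9 $3=2
PC=3  slti  $3, $3, 9        | $0=0 $1=11 $2=9 $3=1
PC=4  sub  $2, $1, $1        | $0=0 $1=11 $2=0 $3=1
PC=5  beq  $2, $0, L8        | $0=0 $1=11 $2=0 $3=1  [TAKEN]
PC=6  slti  $2, $2, 14       | $0=0 $1=11 $2=1 $3=1
PC=8  slti  $3, $3, 11       | $0=0 $1=11 $2=1 $3=1
PC=9  add  $1, $1, $1        | $0=0 $1=22 $2=1 $3=1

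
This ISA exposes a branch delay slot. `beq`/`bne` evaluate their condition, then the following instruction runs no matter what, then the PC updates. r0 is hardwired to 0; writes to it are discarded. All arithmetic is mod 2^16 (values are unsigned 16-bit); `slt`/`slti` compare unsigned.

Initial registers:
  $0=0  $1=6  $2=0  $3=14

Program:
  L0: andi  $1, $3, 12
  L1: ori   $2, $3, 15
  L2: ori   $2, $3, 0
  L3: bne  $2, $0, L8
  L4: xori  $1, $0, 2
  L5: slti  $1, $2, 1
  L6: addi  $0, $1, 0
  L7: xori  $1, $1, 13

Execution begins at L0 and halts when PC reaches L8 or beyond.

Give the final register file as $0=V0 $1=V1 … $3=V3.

$0=0 $1=2 $2=14 $3=14

PC=0  andi  $1, $3, 12       | $0=0 $1=12 $2=0 $3=14
PC=1  ori   $2, $3, 15       | $0=0 $1=12 $2=15 $3=14
PC=2  ori   $2, $3, 0        | $0=0 $1=12 $2=14 $3=14
PC=3  bne  $2, $0, L8        | $0=0 $1=12 $2=14 $3=14  [TAKEN]
PC=4  xori  $1, $0, 2        | $0=0 $1=2 $2=14 $3=14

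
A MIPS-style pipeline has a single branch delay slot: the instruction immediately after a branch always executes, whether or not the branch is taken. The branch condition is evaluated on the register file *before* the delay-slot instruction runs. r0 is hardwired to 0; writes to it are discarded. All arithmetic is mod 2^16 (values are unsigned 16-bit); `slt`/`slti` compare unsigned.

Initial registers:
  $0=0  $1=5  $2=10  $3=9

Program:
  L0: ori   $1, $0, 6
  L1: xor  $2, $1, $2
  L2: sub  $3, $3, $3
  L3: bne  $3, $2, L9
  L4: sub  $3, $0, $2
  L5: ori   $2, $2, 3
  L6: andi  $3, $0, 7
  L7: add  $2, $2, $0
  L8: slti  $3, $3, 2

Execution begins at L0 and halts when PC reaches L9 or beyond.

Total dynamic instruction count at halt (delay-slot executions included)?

5

  step pc=0: ori   $1, $0, 6  regs=(0,6,10,9)
  step pc=1: xor  $2, $1, $2  regs=(0,6,12,9)
  step pc=2: sub  $3, $3, $3  regs=(0,6,12,0)
  step pc=3: bne  $3, $2, L9  cond=T  regs=(0,6,12,0)
  step pc=4: sub  $3, $0, $2  regs=(0,6,12,65524)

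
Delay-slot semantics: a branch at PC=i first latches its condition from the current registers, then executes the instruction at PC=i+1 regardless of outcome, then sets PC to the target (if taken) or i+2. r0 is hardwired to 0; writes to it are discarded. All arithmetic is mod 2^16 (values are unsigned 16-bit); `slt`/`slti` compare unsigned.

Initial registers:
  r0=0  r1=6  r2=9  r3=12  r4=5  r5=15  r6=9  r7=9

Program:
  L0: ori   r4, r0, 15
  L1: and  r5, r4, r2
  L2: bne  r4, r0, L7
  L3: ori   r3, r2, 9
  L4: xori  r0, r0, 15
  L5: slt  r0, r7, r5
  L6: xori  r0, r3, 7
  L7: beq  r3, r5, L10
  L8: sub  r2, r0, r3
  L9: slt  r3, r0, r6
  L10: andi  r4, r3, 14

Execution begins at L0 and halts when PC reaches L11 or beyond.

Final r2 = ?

65527

PC=0  ori   r4, r0, 15       | r0=0 r1=6 r2=9 r3=12 r4=15 r5=15 r6=9 r7=9
PC=1  and  r5, r4, r2        | r0=0 r1=6 r2=9 r3=12 r4=15 r5=9 r6=9 r7=9
PC=2  bne  r4, r0, L7        | r0=0 r1=6 r2=9 r3=12 r4=15 r5=9 r6=9 r7=9  [TAKEN]
PC=3  ori   r3, r2, 9        | r0=0 r1=6 r2=9 r3=9 r4=15 r5=9 r6=9 r7=9
PC=7  beq  r3, r5, L10       | r0=0 r1=6 r2=9 r3=9 r4=15 r5=9 r6=9 r7=9  [TAKEN]
PC=8  sub  r2, r0, r3        | r0=0 r1=6 r2=65527 r3=9 r4=15 r5=9 r6=9 r7=9
PC=10 andi  r4, r3, 14       | r0=0 r1=6 r2=65527 r3=9 r4=8 r5=9 r6=9 r7=9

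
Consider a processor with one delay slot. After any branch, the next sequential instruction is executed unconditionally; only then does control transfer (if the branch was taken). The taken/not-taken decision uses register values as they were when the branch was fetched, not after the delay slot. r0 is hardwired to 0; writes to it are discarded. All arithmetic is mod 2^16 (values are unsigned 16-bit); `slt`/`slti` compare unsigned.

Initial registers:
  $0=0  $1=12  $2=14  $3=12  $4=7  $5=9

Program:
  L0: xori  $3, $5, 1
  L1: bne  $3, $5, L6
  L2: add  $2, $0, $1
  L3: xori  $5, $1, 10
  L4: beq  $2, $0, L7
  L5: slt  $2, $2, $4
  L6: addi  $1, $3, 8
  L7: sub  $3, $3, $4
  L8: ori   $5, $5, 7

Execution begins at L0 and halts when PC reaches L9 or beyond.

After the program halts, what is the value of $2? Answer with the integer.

12

#0 xori  $3, $5, 1 ; 0/12/14/8/7/9
#1 bne  $3, $5, L6 ; 0/12/14/8/7/9 ; →target
#2 add  $2, $0, $1 ; 0/12/12/8/7/9
#6 addi  $1, $3, 8 ; 0/16/12/8/7/9
#7 sub  $3, $3, $4 ; 0/16/12/1/7/9
#8 ori   $5, $5, 7 ; 0/16/12/1/7/15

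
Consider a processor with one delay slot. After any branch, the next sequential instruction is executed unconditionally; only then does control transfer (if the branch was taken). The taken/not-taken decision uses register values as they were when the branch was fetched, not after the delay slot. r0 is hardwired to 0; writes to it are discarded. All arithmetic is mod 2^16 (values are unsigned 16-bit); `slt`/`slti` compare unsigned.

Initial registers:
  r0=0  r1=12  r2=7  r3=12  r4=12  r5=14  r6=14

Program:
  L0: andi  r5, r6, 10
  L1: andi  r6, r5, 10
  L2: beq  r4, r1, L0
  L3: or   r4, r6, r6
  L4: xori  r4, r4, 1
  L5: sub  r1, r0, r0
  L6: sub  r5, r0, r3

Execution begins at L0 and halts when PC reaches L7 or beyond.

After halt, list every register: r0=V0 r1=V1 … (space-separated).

r0=0 r1=0 r2=7 r3=12 r4=11 r5=65524 r6=10

[0] andi  r5, r6, 10  →  {r0:0, r1:12, r2:7, r3:12, r4:12, r5:10, r6:14}
[1] andi  r6, r5, 10  →  {r0:0, r1:12, r2:7, r3:12, r4:12, r5:10, r6:10}
[2] beq  r4, r1, L0  →  {r0:0, r1:12, r2:7, r3:12, r4:12, r5:10, r6:10}  ⟨branch taken⟩
[3] or   r4, r6, r6  →  {r0:0, r1:12, r2:7, r3:12, r4:10, r5:10, r6:10}
[0] andi  r5, r6, 10  →  {r0:0, r1:12, r2:7, r3:12, r4:10, r5:10, r6:10}
[1] andi  r6, r5, 10  →  {r0:0, r1:12, r2:7, r3:12, r4:10, r5:10, r6:10}
[2] beq  r4, r1, L0  →  {r0:0, r1:12, r2:7, r3:12, r4:10, r5:10, r6:10}  ⟨branch fallthrough⟩
[3] or   r4, r6, r6  →  {r0:0, r1:12, r2:7, r3:12, r4:10, r5:10, r6:10}
[4] xori  r4, r4, 1  →  {r0:0, r1:12, r2:7, r3:12, r4:11, r5:10, r6:10}
[5] sub  r1, r0, r0  →  {r0:0, r1:0, r2:7, r3:12, r4:11, r5:10, r6:10}
[6] sub  r5, r0, r3  →  {r0:0, r1:0, r2:7, r3:12, r4:11, r5:65524, r6:10}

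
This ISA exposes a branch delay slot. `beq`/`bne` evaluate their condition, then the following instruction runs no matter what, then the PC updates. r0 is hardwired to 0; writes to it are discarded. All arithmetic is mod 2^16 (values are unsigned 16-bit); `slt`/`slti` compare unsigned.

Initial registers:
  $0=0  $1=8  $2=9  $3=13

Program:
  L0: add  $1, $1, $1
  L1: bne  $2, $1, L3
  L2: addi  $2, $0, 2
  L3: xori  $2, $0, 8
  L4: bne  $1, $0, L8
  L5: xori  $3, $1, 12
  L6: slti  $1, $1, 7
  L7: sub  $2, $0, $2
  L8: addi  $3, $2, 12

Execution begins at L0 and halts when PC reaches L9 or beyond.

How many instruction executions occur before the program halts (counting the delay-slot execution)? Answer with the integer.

PC=0  add  $1, $1, $1        | $0=0 $1=16 $2=9 $3=13
PC=1  bne  $2, $1, L3        | $0=0 $1=16 $2=9 $3=13  [TAKEN]
PC=2  addi  $2, $0, 2        | $0=0 $1=16 $2=2 $3=13
PC=3  xori  $2, $0, 8        | $0=0 $1=16 $2=8 $3=13
PC=4  bne  $1, $0, L8        | $0=0 $1=16 $2=8 $3=13  [TAKEN]
PC=5  xori  $3, $1, 12       | $0=0 $1=16 $2=8 $3=28
PC=8  addi  $3, $2, 12       | $0=0 $1=16 $2=8 $3=20

7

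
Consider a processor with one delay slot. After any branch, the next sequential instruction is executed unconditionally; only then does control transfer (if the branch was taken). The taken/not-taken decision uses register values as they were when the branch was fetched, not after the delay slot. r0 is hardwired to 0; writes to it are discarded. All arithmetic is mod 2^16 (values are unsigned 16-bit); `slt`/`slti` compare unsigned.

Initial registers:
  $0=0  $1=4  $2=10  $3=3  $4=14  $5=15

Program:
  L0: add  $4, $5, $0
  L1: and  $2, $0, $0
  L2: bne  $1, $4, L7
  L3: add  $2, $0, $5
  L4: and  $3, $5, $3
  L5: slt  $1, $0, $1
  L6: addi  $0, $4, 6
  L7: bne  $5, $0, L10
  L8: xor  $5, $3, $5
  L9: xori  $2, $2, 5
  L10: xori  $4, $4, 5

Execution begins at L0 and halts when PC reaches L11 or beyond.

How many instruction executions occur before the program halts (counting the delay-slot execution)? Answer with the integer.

[0] add  $4, $5, $0  →  {$0:0, $1:4, $2:10, $3:3, $4:15, $5:15}
[1] and  $2, $0, $0  →  {$0:0, $1:4, $2:0, $3:3, $4:15, $5:15}
[2] bne  $1, $4, L7  →  {$0:0, $1:4, $2:0, $3:3, $4:15, $5:15}  ⟨branch taken⟩
[3] add  $2, $0, $5  →  {$0:0, $1:4, $2:15, $3:3, $4:15, $5:15}
[7] bne  $5, $0, L10  →  {$0:0, $1:4, $2:15, $3:3, $4:15, $5:15}  ⟨branch taken⟩
[8] xor  $5, $3, $5  →  {$0:0, $1:4, $2:15, $3:3, $4:15, $5:12}
[10] xori  $4, $4, 5  →  {$0:0, $1:4, $2:15, $3:3, $4:10, $5:12}

7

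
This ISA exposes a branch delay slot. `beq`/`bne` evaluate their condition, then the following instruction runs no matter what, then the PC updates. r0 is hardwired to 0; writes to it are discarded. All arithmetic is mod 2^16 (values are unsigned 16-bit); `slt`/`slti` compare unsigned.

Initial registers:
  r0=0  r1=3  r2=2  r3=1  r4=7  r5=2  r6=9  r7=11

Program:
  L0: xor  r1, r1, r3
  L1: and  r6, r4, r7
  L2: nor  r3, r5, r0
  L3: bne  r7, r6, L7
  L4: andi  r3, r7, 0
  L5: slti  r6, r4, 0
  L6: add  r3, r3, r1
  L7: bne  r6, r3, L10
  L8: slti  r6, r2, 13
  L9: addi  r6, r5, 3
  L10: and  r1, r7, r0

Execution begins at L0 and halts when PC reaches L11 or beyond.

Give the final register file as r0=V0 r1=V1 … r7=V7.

r0=0 r1=0 r2=2 r3=0 r4=7 r5=2 r6=1 r7=11

[0] xor  r1, r1, r3  →  {r0:0, r1:2, r2:2, r3:1, r4:7, r5:2, r6:9, r7:11}
[1] and  r6, r4, r7  →  {r0:0, r1:2, r2:2, r3:1, r4:7, r5:2, r6:3, r7:11}
[2] nor  r3, r5, r0  →  {r0:0, r1:2, r2:2, r3:65533, r4:7, r5:2, r6:3, r7:11}
[3] bne  r7, r6, L7  →  {r0:0, r1:2, r2:2, r3:65533, r4:7, r5:2, r6:3, r7:11}  ⟨branch taken⟩
[4] andi  r3, r7, 0  →  {r0:0, r1:2, r2:2, r3:0, r4:7, r5:2, r6:3, r7:11}
[7] bne  r6, r3, L10  →  {r0:0, r1:2, r2:2, r3:0, r4:7, r5:2, r6:3, r7:11}  ⟨branch taken⟩
[8] slti  r6, r2, 13  →  {r0:0, r1:2, r2:2, r3:0, r4:7, r5:2, r6:1, r7:11}
[10] and  r1, r7, r0  →  {r0:0, r1:0, r2:2, r3:0, r4:7, r5:2, r6:1, r7:11}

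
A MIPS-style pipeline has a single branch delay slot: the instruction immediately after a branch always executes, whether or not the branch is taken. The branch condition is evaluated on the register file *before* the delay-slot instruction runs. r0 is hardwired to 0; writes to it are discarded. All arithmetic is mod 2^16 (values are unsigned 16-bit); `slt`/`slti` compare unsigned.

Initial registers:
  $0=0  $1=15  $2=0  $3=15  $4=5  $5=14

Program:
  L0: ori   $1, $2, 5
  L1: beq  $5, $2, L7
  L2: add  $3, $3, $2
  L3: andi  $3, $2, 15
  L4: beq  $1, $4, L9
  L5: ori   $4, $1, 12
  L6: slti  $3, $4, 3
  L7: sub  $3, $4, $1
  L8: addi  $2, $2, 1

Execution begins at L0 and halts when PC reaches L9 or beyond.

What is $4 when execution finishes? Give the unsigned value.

13

#0 ori   $1, $2, 5 ; 0/5/0/15/5/14
#1 beq  $5, $2, L7 ; 0/5/0/15/5/14 ; →fallthru
#2 add  $3, $3, $2 ; 0/5/0/15/5/14
#3 andi  $3, $2, 15 ; 0/5/0/0/5/14
#4 beq  $1, $4, L9 ; 0/5/0/0/5/14 ; →target
#5 ori   $4, $1, 12 ; 0/5/0/0/13/14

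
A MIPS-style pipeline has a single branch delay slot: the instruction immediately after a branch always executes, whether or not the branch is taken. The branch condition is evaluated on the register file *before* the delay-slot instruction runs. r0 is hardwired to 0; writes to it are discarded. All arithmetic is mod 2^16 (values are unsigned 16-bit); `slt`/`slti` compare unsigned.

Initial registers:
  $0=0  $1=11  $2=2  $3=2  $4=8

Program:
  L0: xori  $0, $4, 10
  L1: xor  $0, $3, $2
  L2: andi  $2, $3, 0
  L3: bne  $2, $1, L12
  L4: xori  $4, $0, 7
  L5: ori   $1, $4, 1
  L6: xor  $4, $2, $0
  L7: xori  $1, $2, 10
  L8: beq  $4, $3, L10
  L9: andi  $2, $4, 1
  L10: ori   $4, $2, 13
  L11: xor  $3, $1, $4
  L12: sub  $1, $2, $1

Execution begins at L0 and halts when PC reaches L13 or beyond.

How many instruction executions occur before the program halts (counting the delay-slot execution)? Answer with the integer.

6

  step pc=0: xori  $0, $4, 10  regs=(0,11,2,2,8)
  step pc=1: xor  $0, $3, $2  regs=(0,11,2,2,8)
  step pc=2: andi  $2, $3, 0  regs=(0,11,0,2,8)
  step pc=3: bne  $2, $1, L12  cond=T  regs=(0,11,0,2,8)
  step pc=4: xori  $4, $0, 7  regs=(0,11,0,2,7)
  step pc=12: sub  $1, $2, $1  regs=(0,65525,0,2,7)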